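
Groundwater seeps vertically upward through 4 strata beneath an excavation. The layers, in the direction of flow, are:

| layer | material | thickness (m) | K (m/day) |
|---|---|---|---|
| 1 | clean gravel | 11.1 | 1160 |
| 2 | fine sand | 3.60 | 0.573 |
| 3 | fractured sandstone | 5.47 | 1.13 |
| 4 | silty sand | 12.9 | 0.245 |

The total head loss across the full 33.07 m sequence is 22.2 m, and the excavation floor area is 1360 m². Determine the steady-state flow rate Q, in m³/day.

473

Flow is perpendicular to layering, so the layers act in series and the equivalent K is the thickness-weighted harmonic mean.
Total thickness L = 11.1 + 3.60 + 5.47 + 12.9 = 33.07 m.
Σ(b_i/K_i) = 11.1/1160 + 3.60/0.573 + 5.47/1.13 + 12.9/0.245 = 63.79 d.
K_eq = L / Σ(b_i/K_i) = 33.07 / 63.79 = 0.5185 m/day.
Q = K_eq · A · (Δh/L) = 0.5185 × 1360 × (22.2/33.07) = 473.3 m³/day.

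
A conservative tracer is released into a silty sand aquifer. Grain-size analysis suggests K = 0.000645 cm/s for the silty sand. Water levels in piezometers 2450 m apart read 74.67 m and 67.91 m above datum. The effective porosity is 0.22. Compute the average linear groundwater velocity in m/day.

0.00699

Convert K: 0.000645 cm/s × 864 = 0.5573 m/day.
Hydraulic gradient i = (74.67 − 67.91) / 2450 = 6.76 / 2450 = 0.002759.
Darcy flux q = K · i = 0.5573 × 0.002759 = 0.001538 m/day.
Seepage velocity v = q / n_e = 0.001538 / 0.22 = 0.006989 m/day.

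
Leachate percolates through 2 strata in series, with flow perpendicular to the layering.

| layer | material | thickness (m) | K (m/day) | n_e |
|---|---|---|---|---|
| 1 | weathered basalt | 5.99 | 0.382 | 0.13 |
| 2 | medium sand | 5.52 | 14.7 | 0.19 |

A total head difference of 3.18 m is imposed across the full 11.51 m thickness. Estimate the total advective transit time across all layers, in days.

9.23

With flow normal to the layers, continuity requires the same specific discharge q through every layer.
Σ(b_i/K_i) = 5.99/0.382 + 5.52/14.7 = 16.06 d.
q = Δh / Σ(b_i/K_i) = 3.18 / 16.06 = 0.1981 m/day.
In each layer the seepage velocity is v_i = q/n_i, so the layer transit time is t_i = b_i·n_i / q:
  layer 1 (weathered basalt): t_1 = 5.99 × 0.13 / 0.1981 = 3.932 d
  layer 2 (medium sand): t_2 = 5.52 × 0.19 / 0.1981 = 5.295 d
Total t = Σ t_i = 9.227 days.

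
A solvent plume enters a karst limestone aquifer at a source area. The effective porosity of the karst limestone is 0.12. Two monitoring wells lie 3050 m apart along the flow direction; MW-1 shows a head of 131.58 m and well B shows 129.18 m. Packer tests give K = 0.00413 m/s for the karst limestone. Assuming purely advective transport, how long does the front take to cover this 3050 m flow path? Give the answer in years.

Convert K: 0.00413 m/s × 86400 = 356.8 m/day.
Hydraulic gradient i = (131.58 − 129.18) / 3050 = 2.4 / 3050 = 0.0007869.
Darcy flux q = K · i = 356.8 × 0.0007869 = 0.2808 m/day.
Seepage velocity v = q / n_e = 0.2808 / 0.12 = 2.340 m/day.
Travel time t = L / v = 3050 / 2.340 = 1303 days = 3.569 years.

3.57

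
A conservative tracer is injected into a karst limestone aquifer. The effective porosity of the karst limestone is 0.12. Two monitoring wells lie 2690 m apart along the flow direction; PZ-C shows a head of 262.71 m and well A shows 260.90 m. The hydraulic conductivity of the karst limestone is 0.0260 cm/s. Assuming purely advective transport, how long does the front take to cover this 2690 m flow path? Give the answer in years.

Convert K: 0.0260 cm/s × 864 = 22.46 m/day.
Hydraulic gradient i = (262.71 − 260.90) / 2690 = 1.81 / 2690 = 0.0006729.
Darcy flux q = K · i = 22.46 × 0.0006729 = 0.01512 m/day.
Seepage velocity v = q / n_e = 0.01512 / 0.12 = 0.1260 m/day.
Travel time t = L / v = 2690 / 0.1260 = 21356 days = 58.47 years.

58.5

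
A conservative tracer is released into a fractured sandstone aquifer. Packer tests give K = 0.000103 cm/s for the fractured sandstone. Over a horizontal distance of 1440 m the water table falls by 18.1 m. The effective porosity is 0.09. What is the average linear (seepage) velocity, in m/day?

0.0124

Convert K: 0.000103 cm/s × 864 = 0.08899 m/day.
Hydraulic gradient i = Δh / L = 18.1 / 1440 = 0.01257.
Darcy flux q = K · i = 0.08899 × 0.01257 = 0.001119 m/day.
Seepage velocity v = q / n_e = 0.001119 / 0.09 = 0.01243 m/day.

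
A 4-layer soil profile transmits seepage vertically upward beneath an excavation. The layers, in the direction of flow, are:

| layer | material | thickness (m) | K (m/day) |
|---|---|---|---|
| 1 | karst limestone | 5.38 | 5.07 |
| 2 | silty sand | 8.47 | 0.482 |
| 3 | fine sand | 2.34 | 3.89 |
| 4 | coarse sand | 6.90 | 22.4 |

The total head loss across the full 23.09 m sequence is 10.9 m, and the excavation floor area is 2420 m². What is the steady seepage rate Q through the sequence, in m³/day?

1350

Flow is perpendicular to layering, so the layers act in series and the equivalent K is the thickness-weighted harmonic mean.
Total thickness L = 5.38 + 8.47 + 2.34 + 6.90 = 23.09 m.
Σ(b_i/K_i) = 5.38/5.07 + 8.47/0.482 + 2.34/3.89 + 6.90/22.4 = 19.54 d.
K_eq = L / Σ(b_i/K_i) = 23.09 / 19.54 = 1.181 m/day.
Q = K_eq · A · (Δh/L) = 1.181 × 2420 × (10.9/23.09) = 1350 m³/day.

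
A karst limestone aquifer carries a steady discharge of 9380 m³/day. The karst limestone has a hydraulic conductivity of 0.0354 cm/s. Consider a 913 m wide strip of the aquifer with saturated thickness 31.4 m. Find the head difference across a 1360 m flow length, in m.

14.5

Convert K: 0.0354 cm/s × 864 = 30.59 m/day.
Cross-sectional area A = 913 × 31.4 = 28668 m².
From Q = K·A·i, i = Q / (K·A) = 9380 / (30.59 × 28668) = 0.01070.
Head loss Δh = i · L = 0.01070 × 1360 = 14.55 m.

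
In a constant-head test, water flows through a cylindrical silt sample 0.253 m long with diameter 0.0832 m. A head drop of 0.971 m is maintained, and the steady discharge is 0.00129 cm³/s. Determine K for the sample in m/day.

Cross-sectional area A = π·(d/2)² = π × (0.0832/2)² = 0.005437 m².
Convert discharge: 0.00129 cm³/s = 1.290e-09 m³/s.
Darcy's law rearranged: K = Q·L / (A·Δh) = 1.290e-09 × 0.253 / (0.005437 × 0.971) = 6.182e-08 m/s = 0.005342 m/day.

0.00534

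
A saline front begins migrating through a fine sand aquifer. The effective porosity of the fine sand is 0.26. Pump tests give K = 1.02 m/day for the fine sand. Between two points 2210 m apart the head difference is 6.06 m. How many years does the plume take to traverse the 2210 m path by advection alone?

562

Hydraulic gradient i = Δh / L = 6.06 / 2210 = 0.002742.
Darcy flux q = K · i = 1.020 × 0.002742 = 0.002797 m/day.
Seepage velocity v = q / n_e = 0.002797 / 0.26 = 0.01076 m/day.
Travel time t = L / v = 2210 / 0.01076 = 2.054e+05 days = 562.5 years.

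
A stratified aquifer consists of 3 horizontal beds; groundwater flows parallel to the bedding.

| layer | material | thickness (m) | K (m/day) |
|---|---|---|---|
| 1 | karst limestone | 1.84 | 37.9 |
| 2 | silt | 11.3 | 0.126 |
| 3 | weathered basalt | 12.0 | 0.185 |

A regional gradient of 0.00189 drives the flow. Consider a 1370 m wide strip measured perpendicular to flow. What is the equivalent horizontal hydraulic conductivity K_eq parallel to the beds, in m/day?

2.92

Flow is parallel to layering, so each bed carries its own Darcy discharge and the transmissivities add.
Σ(K_i·b_i) = 37.9×1.84 + 0.126×11.3 + 0.185×12.0 = 73.38 m²/day.
Total thickness b = 25.14 m, so K_eq = Σ(K_i·b_i)/b = 2.919 m/day.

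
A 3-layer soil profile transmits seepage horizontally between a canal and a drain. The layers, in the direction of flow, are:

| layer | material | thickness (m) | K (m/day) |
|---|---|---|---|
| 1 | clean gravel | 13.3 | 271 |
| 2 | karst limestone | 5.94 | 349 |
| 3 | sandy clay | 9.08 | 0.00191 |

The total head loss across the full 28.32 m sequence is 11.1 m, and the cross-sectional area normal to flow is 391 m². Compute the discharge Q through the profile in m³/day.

0.913

Flow is perpendicular to layering, so the layers act in series and the equivalent K is the thickness-weighted harmonic mean.
Total thickness L = 13.3 + 5.94 + 9.08 = 28.32 m.
Σ(b_i/K_i) = 13.3/271 + 5.94/349 + 9.08/0.00191 = 4754 d.
K_eq = L / Σ(b_i/K_i) = 28.32 / 4754 = 0.005957 m/day.
Q = K_eq · A · (Δh/L) = 0.005957 × 391 × (11.1/28.32) = 0.9129 m³/day.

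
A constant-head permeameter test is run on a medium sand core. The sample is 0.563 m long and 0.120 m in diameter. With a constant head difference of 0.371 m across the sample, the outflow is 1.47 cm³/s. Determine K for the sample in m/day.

17.0

Cross-sectional area A = π·(d/2)² = π × (0.120/2)² = 0.01131 m².
Convert discharge: 1.47 cm³/s = 1.470e-06 m³/s.
Darcy's law rearranged: K = Q·L / (A·Δh) = 1.470e-06 × 0.563 / (0.01131 × 0.371) = 0.0001972 m/s = 17.04 m/day.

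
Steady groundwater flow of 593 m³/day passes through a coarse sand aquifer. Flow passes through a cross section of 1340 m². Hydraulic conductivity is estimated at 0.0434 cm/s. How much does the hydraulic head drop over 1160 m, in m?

13.7

Convert K: 0.0434 cm/s × 864 = 37.50 m/day.
From Q = K·A·i, i = Q / (K·A) = 593 / (37.50 × 1340) = 0.01180.
Head loss Δh = i · L = 0.01180 × 1160 = 13.69 m.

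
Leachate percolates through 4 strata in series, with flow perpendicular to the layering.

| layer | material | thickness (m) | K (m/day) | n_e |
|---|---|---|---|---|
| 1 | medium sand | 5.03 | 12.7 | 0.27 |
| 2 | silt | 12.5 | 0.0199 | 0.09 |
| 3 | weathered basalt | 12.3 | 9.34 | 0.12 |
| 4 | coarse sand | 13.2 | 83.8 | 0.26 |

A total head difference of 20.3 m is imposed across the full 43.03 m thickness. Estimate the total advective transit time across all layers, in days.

229

With flow normal to the layers, continuity requires the same specific discharge q through every layer.
Σ(b_i/K_i) = 5.03/12.7 + 12.5/0.0199 + 12.3/9.34 + 13.2/83.8 = 630.0 d.
q = Δh / Σ(b_i/K_i) = 20.3 / 630.0 = 0.03222 m/day.
In each layer the seepage velocity is v_i = q/n_i, so the layer transit time is t_i = b_i·n_i / q:
  layer 1 (medium sand): t_1 = 5.03 × 0.27 / 0.03222 = 42.15 d
  layer 2 (silt): t_2 = 12.5 × 0.09 / 0.03222 = 34.91 d
  layer 3 (weathered basalt): t_3 = 12.3 × 0.12 / 0.03222 = 45.81 d
  layer 4 (coarse sand): t_4 = 13.2 × 0.26 / 0.03222 = 106.5 d
Total t = Σ t_i = 229.4 days.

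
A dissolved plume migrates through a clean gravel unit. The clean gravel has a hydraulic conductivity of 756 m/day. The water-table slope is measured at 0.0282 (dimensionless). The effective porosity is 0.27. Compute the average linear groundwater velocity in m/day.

79.0

Hydraulic gradient i = 0.0282.
Darcy flux q = K · i = 756.0 × 0.02820 = 21.32 m/day.
Seepage velocity v = q / n_e = 21.32 / 0.27 = 78.96 m/day.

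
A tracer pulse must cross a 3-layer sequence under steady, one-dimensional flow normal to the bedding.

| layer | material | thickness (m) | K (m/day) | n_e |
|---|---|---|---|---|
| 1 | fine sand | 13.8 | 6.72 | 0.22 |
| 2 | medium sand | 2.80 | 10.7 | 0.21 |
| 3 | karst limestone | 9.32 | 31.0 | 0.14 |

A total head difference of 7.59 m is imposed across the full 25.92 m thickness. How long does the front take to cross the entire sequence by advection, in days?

With flow normal to the layers, continuity requires the same specific discharge q through every layer.
Σ(b_i/K_i) = 13.8/6.72 + 2.80/10.7 + 9.32/31.0 = 2.616 d.
q = Δh / Σ(b_i/K_i) = 7.59 / 2.616 = 2.901 m/day.
In each layer the seepage velocity is v_i = q/n_i, so the layer transit time is t_i = b_i·n_i / q:
  layer 1 (fine sand): t_1 = 13.8 × 0.22 / 2.901 = 1.046 d
  layer 2 (medium sand): t_2 = 2.80 × 0.21 / 2.901 = 0.2027 d
  layer 3 (karst limestone): t_3 = 9.32 × 0.14 / 2.901 = 0.4497 d
Total t = Σ t_i = 1.699 days.

1.70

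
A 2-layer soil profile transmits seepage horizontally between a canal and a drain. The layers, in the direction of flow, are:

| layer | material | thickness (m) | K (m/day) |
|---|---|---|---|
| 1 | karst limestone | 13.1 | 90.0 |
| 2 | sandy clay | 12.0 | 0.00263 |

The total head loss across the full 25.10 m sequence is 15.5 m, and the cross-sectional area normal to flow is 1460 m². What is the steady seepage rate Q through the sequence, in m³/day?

Flow is perpendicular to layering, so the layers act in series and the equivalent K is the thickness-weighted harmonic mean.
Total thickness L = 13.1 + 12.0 = 25.10 m.
Σ(b_i/K_i) = 13.1/90.0 + 12.0/0.00263 = 4563 d.
K_eq = L / Σ(b_i/K_i) = 25.10 / 4563 = 0.005501 m/day.
Q = K_eq · A · (Δh/L) = 0.005501 × 1460 × (15.5/25.10) = 4.960 m³/day.

4.96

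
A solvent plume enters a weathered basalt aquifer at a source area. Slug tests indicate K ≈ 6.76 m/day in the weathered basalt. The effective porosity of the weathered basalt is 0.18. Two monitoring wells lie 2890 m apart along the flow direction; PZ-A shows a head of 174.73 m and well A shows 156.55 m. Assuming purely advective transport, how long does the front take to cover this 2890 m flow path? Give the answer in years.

Hydraulic gradient i = (174.73 − 156.55) / 2890 = 18.18 / 2890 = 0.006291.
Darcy flux q = K · i = 6.760 × 0.006291 = 0.04252 m/day.
Seepage velocity v = q / n_e = 0.04252 / 0.18 = 0.2362 m/day.
Travel time t = L / v = 2890 / 0.2362 = 12233 days = 33.49 years.

33.5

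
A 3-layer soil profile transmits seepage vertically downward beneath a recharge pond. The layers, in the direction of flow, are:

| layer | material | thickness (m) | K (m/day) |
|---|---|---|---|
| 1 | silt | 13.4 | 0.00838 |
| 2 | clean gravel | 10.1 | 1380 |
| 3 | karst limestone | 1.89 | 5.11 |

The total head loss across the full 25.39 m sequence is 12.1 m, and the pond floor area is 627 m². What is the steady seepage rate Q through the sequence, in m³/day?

4.74

Flow is perpendicular to layering, so the layers act in series and the equivalent K is the thickness-weighted harmonic mean.
Total thickness L = 13.4 + 10.1 + 1.89 = 25.39 m.
Σ(b_i/K_i) = 13.4/0.00838 + 10.1/1380 + 1.89/5.11 = 1599 d.
K_eq = L / Σ(b_i/K_i) = 25.39 / 1599 = 0.01587 m/day.
Q = K_eq · A · (Δh/L) = 0.01587 × 627 × (12.1/25.39) = 4.743 m³/day.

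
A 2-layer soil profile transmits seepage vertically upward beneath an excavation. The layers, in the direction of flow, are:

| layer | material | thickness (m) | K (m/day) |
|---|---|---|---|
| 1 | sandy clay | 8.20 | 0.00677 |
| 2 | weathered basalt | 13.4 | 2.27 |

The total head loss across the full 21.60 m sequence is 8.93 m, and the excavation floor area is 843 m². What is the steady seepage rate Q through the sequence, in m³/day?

6.19

Flow is perpendicular to layering, so the layers act in series and the equivalent K is the thickness-weighted harmonic mean.
Total thickness L = 8.20 + 13.4 = 21.60 m.
Σ(b_i/K_i) = 8.20/0.00677 + 13.4/2.27 = 1217 d.
K_eq = L / Σ(b_i/K_i) = 21.60 / 1217 = 0.01775 m/day.
Q = K_eq · A · (Δh/L) = 0.01775 × 843 × (8.93/21.60) = 6.185 m³/day.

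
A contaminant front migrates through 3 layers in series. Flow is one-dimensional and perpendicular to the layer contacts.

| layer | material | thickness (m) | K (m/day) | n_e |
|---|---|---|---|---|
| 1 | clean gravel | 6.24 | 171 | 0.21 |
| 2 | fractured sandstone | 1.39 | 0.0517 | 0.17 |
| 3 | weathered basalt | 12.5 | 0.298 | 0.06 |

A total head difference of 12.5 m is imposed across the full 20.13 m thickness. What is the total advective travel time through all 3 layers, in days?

12.7

With flow normal to the layers, continuity requires the same specific discharge q through every layer.
Σ(b_i/K_i) = 6.24/171 + 1.39/0.0517 + 12.5/0.298 = 68.87 d.
q = Δh / Σ(b_i/K_i) = 12.5 / 68.87 = 0.1815 m/day.
In each layer the seepage velocity is v_i = q/n_i, so the layer transit time is t_i = b_i·n_i / q:
  layer 1 (clean gravel): t_1 = 6.24 × 0.21 / 0.1815 = 7.220 d
  layer 2 (fractured sandstone): t_2 = 1.39 × 0.17 / 0.1815 = 1.302 d
  layer 3 (weathered basalt): t_3 = 12.5 × 0.06 / 0.1815 = 4.132 d
Total t = Σ t_i = 12.65 days.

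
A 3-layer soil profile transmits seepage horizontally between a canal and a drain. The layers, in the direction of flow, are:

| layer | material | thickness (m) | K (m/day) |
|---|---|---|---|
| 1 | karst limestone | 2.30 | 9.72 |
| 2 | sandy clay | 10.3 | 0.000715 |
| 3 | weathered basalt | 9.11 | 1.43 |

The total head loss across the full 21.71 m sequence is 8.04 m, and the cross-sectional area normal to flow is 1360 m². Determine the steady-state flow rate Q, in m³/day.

0.759

Flow is perpendicular to layering, so the layers act in series and the equivalent K is the thickness-weighted harmonic mean.
Total thickness L = 2.30 + 10.3 + 9.11 = 21.71 m.
Σ(b_i/K_i) = 2.30/9.72 + 10.3/0.000715 + 9.11/1.43 = 14412 d.
K_eq = L / Σ(b_i/K_i) = 21.71 / 14412 = 0.001506 m/day.
Q = K_eq · A · (Δh/L) = 0.001506 × 1360 × (8.04/21.71) = 0.7587 m³/day.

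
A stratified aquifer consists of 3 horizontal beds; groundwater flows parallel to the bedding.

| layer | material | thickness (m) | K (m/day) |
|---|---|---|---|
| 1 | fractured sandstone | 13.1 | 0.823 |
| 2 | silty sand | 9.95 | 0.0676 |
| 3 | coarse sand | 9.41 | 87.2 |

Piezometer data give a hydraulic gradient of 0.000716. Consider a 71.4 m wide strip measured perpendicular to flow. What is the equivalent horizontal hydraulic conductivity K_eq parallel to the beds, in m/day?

25.6

Flow is parallel to layering, so each bed carries its own Darcy discharge and the transmissivities add.
Σ(K_i·b_i) = 0.823×13.1 + 0.0676×9.95 + 87.2×9.41 = 832.0 m²/day.
Total thickness b = 32.46 m, so K_eq = Σ(K_i·b_i)/b = 25.63 m/day.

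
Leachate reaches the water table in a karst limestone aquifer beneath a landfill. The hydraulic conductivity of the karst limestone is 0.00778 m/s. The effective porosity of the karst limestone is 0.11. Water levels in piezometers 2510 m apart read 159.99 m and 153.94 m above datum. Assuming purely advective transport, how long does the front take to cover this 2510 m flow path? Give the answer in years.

0.467

Convert K: 0.00778 m/s × 86400 = 672.2 m/day.
Hydraulic gradient i = (159.99 − 153.94) / 2510 = 6.05 / 2510 = 0.002410.
Darcy flux q = K · i = 672.2 × 0.002410 = 1.620 m/day.
Seepage velocity v = q / n_e = 1.620 / 0.11 = 14.73 m/day.
Travel time t = L / v = 2510 / 14.73 = 170.4 days = 0.4666 years.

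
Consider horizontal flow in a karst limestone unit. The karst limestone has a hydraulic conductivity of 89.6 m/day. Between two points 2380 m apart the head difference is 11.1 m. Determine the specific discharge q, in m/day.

0.418

Hydraulic gradient i = Δh / L = 11.1 / 2380 = 0.004664.
Specific discharge q = K · i = 89.60 × 0.004664 = 0.4179 m/day.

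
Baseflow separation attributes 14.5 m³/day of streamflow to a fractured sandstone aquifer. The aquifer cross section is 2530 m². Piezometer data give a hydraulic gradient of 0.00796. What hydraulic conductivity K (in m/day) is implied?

0.720

Hydraulic gradient i = 0.00796.
From Q = K·A·i, K = Q / (A·i) = 14.5 / (2530 × 0.007960) = 0.7200 m/day.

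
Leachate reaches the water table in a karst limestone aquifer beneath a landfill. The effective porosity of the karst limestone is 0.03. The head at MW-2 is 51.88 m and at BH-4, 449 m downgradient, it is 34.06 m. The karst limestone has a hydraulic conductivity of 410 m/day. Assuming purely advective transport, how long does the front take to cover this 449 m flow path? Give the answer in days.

Hydraulic gradient i = (51.88 − 34.06) / 449 = 17.82 / 449 = 0.03969.
Darcy flux q = K · i = 410.0 × 0.03969 = 16.27 m/day.
Seepage velocity v = q / n_e = 16.27 / 0.03 = 542.4 m/day.
Travel time t = L / v = 449 / 542.4 = 0.8278 days.

0.828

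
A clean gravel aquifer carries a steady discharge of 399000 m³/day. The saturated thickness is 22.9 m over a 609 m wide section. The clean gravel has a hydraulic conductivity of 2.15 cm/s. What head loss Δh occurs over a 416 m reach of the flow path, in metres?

6.41

Convert K: 2.15 cm/s × 864 = 1858 m/day.
Cross-sectional area A = 609 × 22.9 = 13946 m².
From Q = K·A·i, i = Q / (K·A) = 399000 / (1858 × 13946) = 0.01540.
Head loss Δh = i · L = 0.01540 × 416 = 6.407 m.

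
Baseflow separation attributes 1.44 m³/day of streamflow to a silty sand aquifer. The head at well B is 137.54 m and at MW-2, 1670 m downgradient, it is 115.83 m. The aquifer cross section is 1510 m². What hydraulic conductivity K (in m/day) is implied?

0.0734

Hydraulic gradient i = (137.54 − 115.83) / 1670 = 21.71 / 1670 = 0.01300.
From Q = K·A·i, K = Q / (A·i) = 1.44 / (1510 × 0.01300) = 0.07336 m/day.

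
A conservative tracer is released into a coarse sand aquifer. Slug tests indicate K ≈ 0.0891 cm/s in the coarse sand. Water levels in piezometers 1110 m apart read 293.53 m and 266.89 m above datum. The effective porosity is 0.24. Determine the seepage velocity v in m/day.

7.70

Convert K: 0.0891 cm/s × 864 = 76.98 m/day.
Hydraulic gradient i = (293.53 − 266.89) / 1110 = 26.64 / 1110 = 0.02400.
Darcy flux q = K · i = 76.98 × 0.02400 = 1.848 m/day.
Seepage velocity v = q / n_e = 1.848 / 0.24 = 7.698 m/day.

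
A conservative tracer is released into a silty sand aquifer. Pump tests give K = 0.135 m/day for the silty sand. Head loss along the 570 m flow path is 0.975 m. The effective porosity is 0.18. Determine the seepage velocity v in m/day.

0.00128

Hydraulic gradient i = Δh / L = 0.975 / 570 = 0.001711.
Darcy flux q = K · i = 0.1350 × 0.001711 = 0.0002309 m/day.
Seepage velocity v = q / n_e = 0.0002309 / 0.18 = 0.001283 m/day.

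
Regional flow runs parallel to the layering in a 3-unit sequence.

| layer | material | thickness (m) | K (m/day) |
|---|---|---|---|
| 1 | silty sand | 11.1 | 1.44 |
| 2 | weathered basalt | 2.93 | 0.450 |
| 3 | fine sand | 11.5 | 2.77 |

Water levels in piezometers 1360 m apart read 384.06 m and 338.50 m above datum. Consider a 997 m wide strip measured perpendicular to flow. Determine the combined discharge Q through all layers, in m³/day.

Flow is parallel to layering, so each bed carries its own Darcy discharge and the transmissivities add.
Σ(K_i·b_i) = 1.44×11.1 + 0.450×2.93 + 2.77×11.5 = 49.16 m²/day.
Hydraulic gradient i = (384.06 − 338.50) / 1360 = 45.56 / 1360 = 0.03350.
Q = Σ(K_i·b_i) · W · i = 49.16 × 997 × 0.03350 = 1642 m³/day.

1640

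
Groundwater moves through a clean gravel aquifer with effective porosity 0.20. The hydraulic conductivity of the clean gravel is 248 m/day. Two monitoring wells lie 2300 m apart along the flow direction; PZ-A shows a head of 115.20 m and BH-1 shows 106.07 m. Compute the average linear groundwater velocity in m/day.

Hydraulic gradient i = (115.20 − 106.07) / 2300 = 9.13 / 2300 = 0.003970.
Darcy flux q = K · i = 248.0 × 0.003970 = 0.9845 m/day.
Seepage velocity v = q / n_e = 0.9845 / 0.20 = 4.922 m/day.

4.92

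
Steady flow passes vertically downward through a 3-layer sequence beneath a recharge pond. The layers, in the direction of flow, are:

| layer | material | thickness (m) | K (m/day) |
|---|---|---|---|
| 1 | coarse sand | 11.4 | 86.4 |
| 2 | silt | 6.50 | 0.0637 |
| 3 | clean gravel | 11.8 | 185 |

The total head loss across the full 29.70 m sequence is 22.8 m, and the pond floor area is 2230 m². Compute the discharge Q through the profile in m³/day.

497

Flow is perpendicular to layering, so the layers act in series and the equivalent K is the thickness-weighted harmonic mean.
Total thickness L = 11.4 + 6.50 + 11.8 = 29.70 m.
Σ(b_i/K_i) = 11.4/86.4 + 6.50/0.0637 + 11.8/185 = 102.2 d.
K_eq = L / Σ(b_i/K_i) = 29.70 / 102.2 = 0.2905 m/day.
Q = K_eq · A · (Δh/L) = 0.2905 × 2230 × (22.8/29.70) = 497.3 m³/day.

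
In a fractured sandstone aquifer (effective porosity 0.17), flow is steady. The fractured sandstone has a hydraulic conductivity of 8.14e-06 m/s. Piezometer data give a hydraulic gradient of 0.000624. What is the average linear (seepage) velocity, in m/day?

0.00258

Convert K: 8.14e-06 m/s × 86400 = 0.7033 m/day.
Hydraulic gradient i = 0.000624.
Darcy flux q = K · i = 0.7033 × 0.0006240 = 0.0004389 m/day.
Seepage velocity v = q / n_e = 0.0004389 / 0.17 = 0.002582 m/day.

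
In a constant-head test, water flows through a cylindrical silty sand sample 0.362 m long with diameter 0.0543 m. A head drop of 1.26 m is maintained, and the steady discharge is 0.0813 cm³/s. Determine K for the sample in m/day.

Cross-sectional area A = π·(d/2)² = π × (0.0543/2)² = 0.002316 m².
Convert discharge: 0.0813 cm³/s = 8.130e-08 m³/s.
Darcy's law rearranged: K = Q·L / (A·Δh) = 8.130e-08 × 0.362 / (0.002316 × 1.26) = 1.009e-05 m/s = 0.8715 m/day.

0.871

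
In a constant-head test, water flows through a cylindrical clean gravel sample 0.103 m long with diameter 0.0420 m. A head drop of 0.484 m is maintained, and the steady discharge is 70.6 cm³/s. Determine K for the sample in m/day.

937

Cross-sectional area A = π·(d/2)² = π × (0.0420/2)² = 0.001385 m².
Convert discharge: 70.6 cm³/s = 7.060e-05 m³/s.
Darcy's law rearranged: K = Q·L / (A·Δh) = 7.060e-05 × 0.103 / (0.001385 × 0.484) = 0.01084 m/s = 937.0 m/day.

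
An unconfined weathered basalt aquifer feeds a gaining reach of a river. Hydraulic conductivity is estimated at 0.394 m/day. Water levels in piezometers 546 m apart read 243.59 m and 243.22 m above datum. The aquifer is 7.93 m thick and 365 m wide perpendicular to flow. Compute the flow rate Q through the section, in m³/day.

Cross-sectional area A = 365 × 7.93 = 2894 m².
Hydraulic gradient i = (243.59 − 243.22) / 546 = 0.37 / 546 = 0.0006777.
Darcy's law: Q = K · A · i = 0.3940 × 2894 × 0.0006777 = 0.7728 m³/day.

0.773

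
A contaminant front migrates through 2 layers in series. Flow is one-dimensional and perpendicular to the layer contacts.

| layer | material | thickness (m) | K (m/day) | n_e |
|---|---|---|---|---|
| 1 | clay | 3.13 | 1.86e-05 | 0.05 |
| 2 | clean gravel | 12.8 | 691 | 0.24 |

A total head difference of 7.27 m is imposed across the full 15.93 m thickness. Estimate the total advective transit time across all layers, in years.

With flow normal to the layers, continuity requires the same specific discharge q through every layer.
Σ(b_i/K_i) = 3.13/1.86e-05 + 12.8/691 = 1.683e+05 d.
q = Δh / Σ(b_i/K_i) = 7.27 / 1.683e+05 = 4.320e-05 m/day.
In each layer the seepage velocity is v_i = q/n_i, so the layer transit time is t_i = b_i·n_i / q:
  layer 1 (clay): t_1 = 3.13 × 0.05 / 4.320e-05 = 3623 d
  layer 2 (clean gravel): t_2 = 12.8 × 0.24 / 4.320e-05 = 71108 d
Total t = Σ t_i = 74730 days = 204.6 years.

205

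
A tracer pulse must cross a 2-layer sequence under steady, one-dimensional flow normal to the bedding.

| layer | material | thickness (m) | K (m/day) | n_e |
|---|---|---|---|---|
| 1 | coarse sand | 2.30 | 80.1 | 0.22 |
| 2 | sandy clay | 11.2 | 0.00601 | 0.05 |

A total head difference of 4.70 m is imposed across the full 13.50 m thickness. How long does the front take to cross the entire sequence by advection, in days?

With flow normal to the layers, continuity requires the same specific discharge q through every layer.
Σ(b_i/K_i) = 2.30/80.1 + 11.2/0.00601 = 1864 d.
q = Δh / Σ(b_i/K_i) = 4.70 / 1864 = 0.002522 m/day.
In each layer the seepage velocity is v_i = q/n_i, so the layer transit time is t_i = b_i·n_i / q:
  layer 1 (coarse sand): t_1 = 2.30 × 0.22 / 0.002522 = 200.6 d
  layer 2 (sandy clay): t_2 = 11.2 × 0.05 / 0.002522 = 222.0 d
Total t = Σ t_i = 422.7 days.

423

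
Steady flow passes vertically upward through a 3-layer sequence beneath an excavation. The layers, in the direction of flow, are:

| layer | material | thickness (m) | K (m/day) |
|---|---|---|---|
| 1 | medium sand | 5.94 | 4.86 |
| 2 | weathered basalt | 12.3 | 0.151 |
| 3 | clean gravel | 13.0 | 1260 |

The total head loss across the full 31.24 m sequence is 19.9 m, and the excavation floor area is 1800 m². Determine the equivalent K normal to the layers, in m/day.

0.378

Flow is perpendicular to layering, so the layers act in series and the equivalent K is the thickness-weighted harmonic mean.
Total thickness L = 5.94 + 12.3 + 13.0 = 31.24 m.
Σ(b_i/K_i) = 5.94/4.86 + 12.3/0.151 + 13.0/1260 = 82.69 d.
K_eq = L / Σ(b_i/K_i) = 31.24 / 82.69 = 0.3778 m/day.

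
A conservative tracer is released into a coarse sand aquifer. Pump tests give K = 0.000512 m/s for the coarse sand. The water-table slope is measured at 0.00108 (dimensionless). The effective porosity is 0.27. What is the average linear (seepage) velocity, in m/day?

0.177

Convert K: 0.000512 m/s × 86400 = 44.24 m/day.
Hydraulic gradient i = 0.00108.
Darcy flux q = K · i = 44.24 × 0.001080 = 0.04778 m/day.
Seepage velocity v = q / n_e = 0.04778 / 0.27 = 0.1769 m/day.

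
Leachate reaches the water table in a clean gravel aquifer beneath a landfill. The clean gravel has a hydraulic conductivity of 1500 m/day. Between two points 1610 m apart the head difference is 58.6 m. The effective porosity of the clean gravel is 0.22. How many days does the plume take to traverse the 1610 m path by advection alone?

6.49

Hydraulic gradient i = Δh / L = 58.6 / 1610 = 0.03640.
Darcy flux q = K · i = 1500 × 0.03640 = 54.60 m/day.
Seepage velocity v = q / n_e = 54.60 / 0.22 = 248.2 m/day.
Travel time t = L / v = 1610 / 248.2 = 6.488 days.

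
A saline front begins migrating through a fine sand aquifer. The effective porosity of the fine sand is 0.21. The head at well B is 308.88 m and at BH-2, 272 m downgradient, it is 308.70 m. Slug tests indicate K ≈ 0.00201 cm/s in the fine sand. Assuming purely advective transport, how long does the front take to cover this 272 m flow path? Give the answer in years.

136

Convert K: 0.00201 cm/s × 864 = 1.737 m/day.
Hydraulic gradient i = (308.88 − 308.70) / 272 = 0.18 / 272 = 0.0006618.
Darcy flux q = K · i = 1.737 × 0.0006618 = 0.001149 m/day.
Seepage velocity v = q / n_e = 0.001149 / 0.21 = 0.005473 m/day.
Travel time t = L / v = 272 / 0.005473 = 49702 days = 136.1 years.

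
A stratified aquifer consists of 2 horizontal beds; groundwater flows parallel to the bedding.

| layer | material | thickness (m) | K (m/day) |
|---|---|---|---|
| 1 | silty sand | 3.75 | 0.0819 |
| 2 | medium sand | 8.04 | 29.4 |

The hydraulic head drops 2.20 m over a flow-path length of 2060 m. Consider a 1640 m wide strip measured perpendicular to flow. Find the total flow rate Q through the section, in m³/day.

415

Flow is parallel to layering, so each bed carries its own Darcy discharge and the transmissivities add.
Σ(K_i·b_i) = 0.0819×3.75 + 29.4×8.04 = 236.7 m²/day.
Hydraulic gradient i = Δh / L = 2.20 / 2060 = 0.001068.
Q = Σ(K_i·b_i) · W · i = 236.7 × 1640 × 0.001068 = 414.5 m³/day.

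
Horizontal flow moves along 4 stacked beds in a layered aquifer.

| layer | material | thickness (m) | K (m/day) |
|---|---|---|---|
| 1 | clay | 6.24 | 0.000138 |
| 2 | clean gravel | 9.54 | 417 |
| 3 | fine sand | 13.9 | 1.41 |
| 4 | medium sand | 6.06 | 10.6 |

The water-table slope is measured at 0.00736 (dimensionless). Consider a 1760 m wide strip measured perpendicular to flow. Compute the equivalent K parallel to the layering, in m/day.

Flow is parallel to layering, so each bed carries its own Darcy discharge and the transmissivities add.
Σ(K_i·b_i) = 0.000138×6.24 + 417×9.54 + 1.41×13.9 + 10.6×6.06 = 4062 m²/day.
Total thickness b = 35.74 m, so K_eq = Σ(K_i·b_i)/b = 113.7 m/day.

114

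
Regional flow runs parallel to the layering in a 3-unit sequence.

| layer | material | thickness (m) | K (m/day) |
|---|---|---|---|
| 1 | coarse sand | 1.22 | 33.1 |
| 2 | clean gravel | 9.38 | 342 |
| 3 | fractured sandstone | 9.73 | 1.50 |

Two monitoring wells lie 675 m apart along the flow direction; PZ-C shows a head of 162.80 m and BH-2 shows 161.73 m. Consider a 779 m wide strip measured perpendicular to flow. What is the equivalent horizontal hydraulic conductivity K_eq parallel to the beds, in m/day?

Flow is parallel to layering, so each bed carries its own Darcy discharge and the transmissivities add.
Σ(K_i·b_i) = 33.1×1.22 + 342×9.38 + 1.50×9.73 = 3263 m²/day.
Total thickness b = 20.33 m, so K_eq = Σ(K_i·b_i)/b = 160.5 m/day.

160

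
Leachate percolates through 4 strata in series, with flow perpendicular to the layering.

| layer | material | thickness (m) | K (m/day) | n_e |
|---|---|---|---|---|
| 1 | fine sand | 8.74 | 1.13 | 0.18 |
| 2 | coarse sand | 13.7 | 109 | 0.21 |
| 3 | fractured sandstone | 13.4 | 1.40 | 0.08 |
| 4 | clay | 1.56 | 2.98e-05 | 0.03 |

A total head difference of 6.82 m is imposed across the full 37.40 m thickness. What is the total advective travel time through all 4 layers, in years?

117

With flow normal to the layers, continuity requires the same specific discharge q through every layer.
Σ(b_i/K_i) = 8.74/1.13 + 13.7/109 + 13.4/1.40 + 1.56/2.98e-05 = 52366 d.
q = Δh / Σ(b_i/K_i) = 6.82 / 52366 = 0.0001302 m/day.
In each layer the seepage velocity is v_i = q/n_i, so the layer transit time is t_i = b_i·n_i / q:
  layer 1 (fine sand): t_1 = 8.74 × 0.18 / 0.0001302 = 12080 d
  layer 2 (coarse sand): t_2 = 13.7 × 0.21 / 0.0001302 = 22091 d
  layer 3 (fractured sandstone): t_3 = 13.4 × 0.08 / 0.0001302 = 8231 d
  layer 4 (clay): t_4 = 1.56 × 0.03 / 0.0001302 = 359.3 d
Total t = Σ t_i = 42761 days = 117.1 years.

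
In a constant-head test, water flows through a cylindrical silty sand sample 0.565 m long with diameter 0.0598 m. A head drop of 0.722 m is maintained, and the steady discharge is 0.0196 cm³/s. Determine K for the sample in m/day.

Cross-sectional area A = π·(d/2)² = π × (0.0598/2)² = 0.002809 m².
Convert discharge: 0.0196 cm³/s = 1.960e-08 m³/s.
Darcy's law rearranged: K = Q·L / (A·Δh) = 1.960e-08 × 0.565 / (0.002809 × 0.722) = 5.461e-06 m/s = 0.4718 m/day.

0.472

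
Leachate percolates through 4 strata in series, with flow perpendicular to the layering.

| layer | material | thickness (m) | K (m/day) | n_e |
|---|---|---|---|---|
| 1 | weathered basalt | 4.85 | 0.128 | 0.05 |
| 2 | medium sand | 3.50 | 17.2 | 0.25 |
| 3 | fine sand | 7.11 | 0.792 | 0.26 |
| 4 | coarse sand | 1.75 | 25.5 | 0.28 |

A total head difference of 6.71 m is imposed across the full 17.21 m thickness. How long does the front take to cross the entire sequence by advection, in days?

24.3

With flow normal to the layers, continuity requires the same specific discharge q through every layer.
Σ(b_i/K_i) = 4.85/0.128 + 3.50/17.2 + 7.11/0.792 + 1.75/25.5 = 47.14 d.
q = Δh / Σ(b_i/K_i) = 6.71 / 47.14 = 0.1423 m/day.
In each layer the seepage velocity is v_i = q/n_i, so the layer transit time is t_i = b_i·n_i / q:
  layer 1 (weathered basalt): t_1 = 4.85 × 0.05 / 0.1423 = 1.704 d
  layer 2 (medium sand): t_2 = 3.50 × 0.25 / 0.1423 = 6.147 d
  layer 3 (fine sand): t_3 = 7.11 × 0.26 / 0.1423 = 12.99 d
  layer 4 (coarse sand): t_4 = 1.75 × 0.28 / 0.1423 = 3.442 d
Total t = Σ t_i = 24.28 days.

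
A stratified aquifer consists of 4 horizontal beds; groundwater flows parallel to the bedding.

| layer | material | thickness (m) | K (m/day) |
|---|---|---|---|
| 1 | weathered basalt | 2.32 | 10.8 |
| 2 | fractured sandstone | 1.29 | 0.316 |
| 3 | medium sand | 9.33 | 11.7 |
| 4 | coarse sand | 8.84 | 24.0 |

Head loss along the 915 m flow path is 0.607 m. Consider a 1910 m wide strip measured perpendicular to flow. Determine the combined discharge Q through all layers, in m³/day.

Flow is parallel to layering, so each bed carries its own Darcy discharge and the transmissivities add.
Σ(K_i·b_i) = 10.8×2.32 + 0.316×1.29 + 11.7×9.33 + 24.0×8.84 = 346.8 m²/day.
Hydraulic gradient i = Δh / L = 0.607 / 915 = 0.0006634.
Q = Σ(K_i·b_i) · W · i = 346.8 × 1910 × 0.0006634 = 439.4 m³/day.

439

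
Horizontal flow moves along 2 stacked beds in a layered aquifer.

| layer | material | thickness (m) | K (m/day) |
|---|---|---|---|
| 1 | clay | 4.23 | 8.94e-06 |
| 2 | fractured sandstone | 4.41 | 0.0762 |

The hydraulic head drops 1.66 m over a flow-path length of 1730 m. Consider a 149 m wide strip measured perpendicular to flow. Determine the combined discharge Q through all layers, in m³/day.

0.0480

Flow is parallel to layering, so each bed carries its own Darcy discharge and the transmissivities add.
Σ(K_i·b_i) = 8.94e-06×4.23 + 0.0762×4.41 = 0.3361 m²/day.
Hydraulic gradient i = Δh / L = 1.66 / 1730 = 0.0009595.
Q = Σ(K_i·b_i) · W · i = 0.3361 × 149 × 0.0009595 = 0.04805 m³/day.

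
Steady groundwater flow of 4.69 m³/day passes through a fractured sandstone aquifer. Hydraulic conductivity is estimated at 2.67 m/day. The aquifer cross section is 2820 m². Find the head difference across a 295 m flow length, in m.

From Q = K·A·i, i = Q / (K·A) = 4.69 / (2.670 × 2820) = 0.0006229.
Head loss Δh = i · L = 0.0006229 × 295 = 0.1838 m.

0.184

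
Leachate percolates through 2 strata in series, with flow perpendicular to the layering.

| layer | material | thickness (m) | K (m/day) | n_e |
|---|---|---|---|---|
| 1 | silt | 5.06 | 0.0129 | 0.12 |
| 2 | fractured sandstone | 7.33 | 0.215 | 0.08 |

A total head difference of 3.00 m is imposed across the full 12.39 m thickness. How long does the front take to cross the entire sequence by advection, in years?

With flow normal to the layers, continuity requires the same specific discharge q through every layer.
Σ(b_i/K_i) = 5.06/0.0129 + 7.33/0.215 = 426.3 d.
q = Δh / Σ(b_i/K_i) = 3.00 / 426.3 = 0.007037 m/day.
In each layer the seepage velocity is v_i = q/n_i, so the layer transit time is t_i = b_i·n_i / q:
  layer 1 (silt): t_1 = 5.06 × 0.12 / 0.007037 = 86.29 d
  layer 2 (fractured sandstone): t_2 = 7.33 × 0.08 / 0.007037 = 83.34 d
Total t = Σ t_i = 169.6 days = 0.4644 years.

0.464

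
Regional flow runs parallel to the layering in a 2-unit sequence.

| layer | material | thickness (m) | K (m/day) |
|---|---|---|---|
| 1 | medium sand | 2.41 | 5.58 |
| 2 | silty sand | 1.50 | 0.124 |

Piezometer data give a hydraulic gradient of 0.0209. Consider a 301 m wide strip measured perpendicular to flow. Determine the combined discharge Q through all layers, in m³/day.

85.8

Flow is parallel to layering, so each bed carries its own Darcy discharge and the transmissivities add.
Σ(K_i·b_i) = 5.58×2.41 + 0.124×1.50 = 13.63 m²/day.
Hydraulic gradient i = 0.0209.
Q = Σ(K_i·b_i) · W · i = 13.63 × 301 × 0.02090 = 85.77 m³/day.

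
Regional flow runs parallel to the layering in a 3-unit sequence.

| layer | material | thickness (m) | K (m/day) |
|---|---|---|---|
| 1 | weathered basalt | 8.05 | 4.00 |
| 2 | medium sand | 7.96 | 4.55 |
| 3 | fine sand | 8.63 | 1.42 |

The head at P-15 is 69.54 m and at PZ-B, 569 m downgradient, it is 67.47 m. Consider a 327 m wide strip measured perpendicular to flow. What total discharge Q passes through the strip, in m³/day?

Flow is parallel to layering, so each bed carries its own Darcy discharge and the transmissivities add.
Σ(K_i·b_i) = 4.00×8.05 + 4.55×7.96 + 1.42×8.63 = 80.67 m²/day.
Hydraulic gradient i = (69.54 − 67.47) / 569 = 2.07 / 569 = 0.003638.
Q = Σ(K_i·b_i) · W · i = 80.67 × 327 × 0.003638 = 95.97 m³/day.

96.0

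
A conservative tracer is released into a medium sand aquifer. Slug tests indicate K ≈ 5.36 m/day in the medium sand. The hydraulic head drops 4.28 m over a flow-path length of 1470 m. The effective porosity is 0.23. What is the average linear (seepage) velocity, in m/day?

Hydraulic gradient i = Δh / L = 4.28 / 1470 = 0.002912.
Darcy flux q = K · i = 5.360 × 0.002912 = 0.01561 m/day.
Seepage velocity v = q / n_e = 0.01561 / 0.23 = 0.06785 m/day.

0.0679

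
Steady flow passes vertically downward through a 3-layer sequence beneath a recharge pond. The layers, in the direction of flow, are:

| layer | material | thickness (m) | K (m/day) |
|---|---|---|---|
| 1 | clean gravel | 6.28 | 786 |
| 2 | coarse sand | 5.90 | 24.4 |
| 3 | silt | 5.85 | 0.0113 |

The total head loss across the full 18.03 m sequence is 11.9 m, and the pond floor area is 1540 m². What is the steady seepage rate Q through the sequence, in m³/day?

35.4

Flow is perpendicular to layering, so the layers act in series and the equivalent K is the thickness-weighted harmonic mean.
Total thickness L = 6.28 + 5.90 + 5.85 = 18.03 m.
Σ(b_i/K_i) = 6.28/786 + 5.90/24.4 + 5.85/0.0113 = 517.9 d.
K_eq = L / Σ(b_i/K_i) = 18.03 / 517.9 = 0.03481 m/day.
Q = K_eq · A · (Δh/L) = 0.03481 × 1540 × (11.9/18.03) = 35.38 m³/day.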